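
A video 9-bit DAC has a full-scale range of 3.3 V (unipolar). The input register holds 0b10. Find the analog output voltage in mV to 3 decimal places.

12.891 mV

LSB = 3.3 V / 2^9 = 6.445 mV.
Code 0b10 = 2 decimal.
V_out = 0 + 2 × 0.00644531 V = 0.0128906 V.
= 12.891 mV.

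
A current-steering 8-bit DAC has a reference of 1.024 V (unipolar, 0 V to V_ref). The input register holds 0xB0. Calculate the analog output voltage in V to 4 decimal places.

LSB = 1.024 V / 2^8 = 4.000 mV.
Code 0xB0 = 176 decimal.
V_out = 0 + 176 × 0.004 V = 0.704 V.

0.7040 V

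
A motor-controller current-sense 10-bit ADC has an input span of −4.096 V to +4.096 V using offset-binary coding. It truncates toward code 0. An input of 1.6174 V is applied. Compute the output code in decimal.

code 714

Full-scale span = 8.192 V; LSB = 8.192/2^10 = 8.000 mV.
Input sits at 714.175 steps above V_low.
Floor → code 714.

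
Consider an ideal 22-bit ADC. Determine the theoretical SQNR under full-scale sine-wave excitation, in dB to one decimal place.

SNR ≈ 6.02·N + 1.76 dB = 6.02·22 + 1.76 = 134.20 dB.

134.2 dB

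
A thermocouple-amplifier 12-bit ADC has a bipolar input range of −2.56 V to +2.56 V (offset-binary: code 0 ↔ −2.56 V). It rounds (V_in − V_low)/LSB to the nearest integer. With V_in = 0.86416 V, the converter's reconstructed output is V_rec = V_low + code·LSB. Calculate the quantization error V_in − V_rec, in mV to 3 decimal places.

Step size: 5.12 V ÷ 2^12 = 1.250 mV.
Scaled input = 2739.3280 LSBs, so code = 2739.
Code 2739 maps back to (−2.56) + 2739×0.00125 V = 0.86375 V.
Difference: 0.00041 V → 0.410 mV.

0.410 mV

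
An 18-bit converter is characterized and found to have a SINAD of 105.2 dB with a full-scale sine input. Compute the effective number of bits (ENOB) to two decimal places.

17.18 bits

ENOB = (SINAD − 1.76) / 6.02 = (105.2 − 1.76)/6.02 = 17.183.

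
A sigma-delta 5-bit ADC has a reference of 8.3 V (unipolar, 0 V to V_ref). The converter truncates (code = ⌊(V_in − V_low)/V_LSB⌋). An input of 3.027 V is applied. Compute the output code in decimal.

code 11

Full-scale span = 8.3 V; LSB = 8.3/2^5 = 259.375 mV.
(V_in − V_low)/LSB = (3.027 − 0) / 0.259375 = 11.670.
So the output code is 11.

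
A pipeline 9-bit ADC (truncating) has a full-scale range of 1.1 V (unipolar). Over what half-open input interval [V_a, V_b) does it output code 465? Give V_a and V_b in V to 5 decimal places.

[0.99902 V, 1.00117 V)

LSB = 1.1/2^9 = 2.148 mV.
V_a = V_low + 465·LSB = 0.999023 V; V_b = V_low + 466·LSB = 1.00117 V.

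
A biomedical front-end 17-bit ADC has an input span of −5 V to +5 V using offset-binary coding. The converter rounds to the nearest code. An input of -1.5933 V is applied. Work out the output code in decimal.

code 44652

Full-scale span = 10 V; LSB = 10/2^17 = 76.29 µV.
(-1.5933 − (−5)) / 7.62939e-05 = 44652.298 LSBs.
round(44652.298) = 44652.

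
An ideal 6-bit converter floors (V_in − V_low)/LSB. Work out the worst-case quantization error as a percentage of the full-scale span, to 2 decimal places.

1.56 %

Truncating → worst-case error = 1 LSB = V_FS/2^6, so 100/64 = 1.5625 % of full scale.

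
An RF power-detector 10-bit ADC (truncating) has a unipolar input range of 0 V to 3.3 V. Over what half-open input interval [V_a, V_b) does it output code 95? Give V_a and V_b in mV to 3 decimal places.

[306.152 mV, 309.375 mV)

LSB = 3.3/2^10 = 3.223 mV.
V_a = V_low + 95·LSB = 0.306152 V; V_b = V_low + 96·LSB = 0.309375 V.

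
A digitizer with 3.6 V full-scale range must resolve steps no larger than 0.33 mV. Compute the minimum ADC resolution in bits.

Number of steps required ≥ 3.6 V / 0.33 mV = 10909.09.
Need 2^N ≥ 10909.09; 2^13 = 8192, 2^14 = 16384.
Minimum N = 14.

14 bits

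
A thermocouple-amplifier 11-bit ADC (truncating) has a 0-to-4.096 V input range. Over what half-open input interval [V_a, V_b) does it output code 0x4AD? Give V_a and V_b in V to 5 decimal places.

LSB = 4.096/2^11 = 2.000 mV.
Code 0x4AD = 1197 decimal.
V_a = V_low + 1197·LSB = 2.394 V; V_b = V_low + 1198·LSB = 2.396 V.

[2.39400 V, 2.39600 V)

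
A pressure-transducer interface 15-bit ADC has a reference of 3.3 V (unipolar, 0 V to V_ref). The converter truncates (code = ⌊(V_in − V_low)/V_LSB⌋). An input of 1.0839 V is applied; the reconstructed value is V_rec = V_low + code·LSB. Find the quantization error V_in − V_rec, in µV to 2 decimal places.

80.42 µV

LSB = 3.3/2^15 = 100.71 µV.
(1.0839 − 0)/0.000100708 = 10762.7985; ⌊·⌋ gives code 10762.
Code 10762 maps back to 0 + 10762×0.000100708 V = 1.0838196 V.
Error = 1.0839 − 1.0838196 = 8.04199e-05 V = 80.42 µV.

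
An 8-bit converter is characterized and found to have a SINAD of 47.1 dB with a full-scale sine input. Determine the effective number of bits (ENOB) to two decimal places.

ENOB = (SINAD − 1.76) / 6.02 = (47.1 − 1.76)/6.02 = 7.532.

7.53 bits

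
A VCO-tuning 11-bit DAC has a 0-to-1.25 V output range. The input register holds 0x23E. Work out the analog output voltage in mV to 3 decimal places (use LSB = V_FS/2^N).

350.342 mV

LSB = 1.25 V / 2^11 = 0.610 mV.
Code 0x23E = 574 decimal.
V_out = 0 + 574 × 0.000610352 V = 0.350342 V.
= 350.342 mV.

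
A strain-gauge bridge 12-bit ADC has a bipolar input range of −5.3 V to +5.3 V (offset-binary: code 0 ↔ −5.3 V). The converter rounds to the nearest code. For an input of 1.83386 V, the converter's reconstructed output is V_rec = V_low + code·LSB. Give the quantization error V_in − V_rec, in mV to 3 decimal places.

-0.954 mV

LSB = 10.6/2^12 = 2.588 mV.
(1.83386 − (−5.3))/0.00258789 = 2756.6312; round gives code 2757.
Reconstructed: 1.8348145 V.
Difference: -0.000954453 V → -0.954 mV.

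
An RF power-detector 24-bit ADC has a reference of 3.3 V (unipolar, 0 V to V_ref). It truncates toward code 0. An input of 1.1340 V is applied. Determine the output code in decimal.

code 5765261

LSB = 3.3 V / 16777216 = 0.20 µV.
Input sits at 5765261.498 steps above V_low.
So the output code is 5765261.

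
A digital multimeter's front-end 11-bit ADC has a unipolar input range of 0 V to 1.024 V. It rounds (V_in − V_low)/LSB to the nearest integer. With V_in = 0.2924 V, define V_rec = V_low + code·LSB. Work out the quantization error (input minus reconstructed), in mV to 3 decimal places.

Step size: 1.024 V ÷ 2^11 = 0.500 mV.
(V_in − V_low)/LSB = (0.2924 − 0)/0.0005 = 584.8000 → code 585 (round).
Reconstructed: 0.2925 V.
Difference: -0.0001 V → -0.100 mV.

-0.100 mV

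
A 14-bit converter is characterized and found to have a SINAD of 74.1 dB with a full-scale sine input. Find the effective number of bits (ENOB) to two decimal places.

ENOB = (SINAD − 1.76) / 6.02 = (74.1 − 1.76)/6.02 = 12.017.

12.02 bits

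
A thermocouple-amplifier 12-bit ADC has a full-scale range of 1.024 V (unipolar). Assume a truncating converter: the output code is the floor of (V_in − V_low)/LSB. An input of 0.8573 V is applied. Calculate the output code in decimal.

code 3429

Full-scale span = 1.024 V; LSB = 1.024/2^12 = 250.00 µV.
Input sits at 3429.200 steps above V_low.
Floor → code 3429.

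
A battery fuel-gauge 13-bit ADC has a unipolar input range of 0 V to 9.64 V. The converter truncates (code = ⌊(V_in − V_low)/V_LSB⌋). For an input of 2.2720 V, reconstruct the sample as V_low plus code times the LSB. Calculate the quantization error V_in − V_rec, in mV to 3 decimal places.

LSB = 9.64/2^13 = 1.177 mV.
(V_in − V_low)/LSB = (2.2720 − 0)/0.00117676 = 1930.7286 → code 1930 (floor).
Reconstructed: 2.2711426 V.
Difference: 0.000857422 V → 0.857 mV.

0.857 mV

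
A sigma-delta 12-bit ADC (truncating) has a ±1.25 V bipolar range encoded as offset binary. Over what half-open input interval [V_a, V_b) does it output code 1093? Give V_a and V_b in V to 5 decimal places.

LSB = 2.5/2^12 = 0.610 mV.
V_a = V_low + 1093·LSB = -0.582886 V; V_b = V_low + 1094·LSB = -0.582275 V.

[-0.58289 V, -0.58228 V)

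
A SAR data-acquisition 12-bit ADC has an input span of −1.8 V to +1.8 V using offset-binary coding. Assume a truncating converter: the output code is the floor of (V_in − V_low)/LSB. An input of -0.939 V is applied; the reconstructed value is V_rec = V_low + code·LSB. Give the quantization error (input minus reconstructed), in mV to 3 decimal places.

Step size: 3.6 V ÷ 2^12 = 0.879 mV.
(V_in − V_low)/LSB = (-0.939 − (−1.8))/0.000878906 = 979.6267 → code 979 (floor).
Code 979 maps back to (−1.8) + 979×0.000878906 V = -0.93955078 V.
Difference: 0.000550781 V → 0.551 mV.

0.551 mV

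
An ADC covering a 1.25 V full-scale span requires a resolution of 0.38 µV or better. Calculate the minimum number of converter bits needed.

Number of steps required ≥ 1.25 V / 0.38 µV = 3289473.68.
Need 2^N ≥ 3289473.68; 2^21 = 2097152, 2^22 = 4194304.
Minimum N = 22.

22 bits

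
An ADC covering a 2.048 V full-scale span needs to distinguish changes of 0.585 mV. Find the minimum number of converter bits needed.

Number of steps required ≥ 2.048 V / 0.585 mV = 3500.85.
Need 2^N ≥ 3500.85; 2^11 = 2048, 2^12 = 4096.
Minimum N = 12.

12 bits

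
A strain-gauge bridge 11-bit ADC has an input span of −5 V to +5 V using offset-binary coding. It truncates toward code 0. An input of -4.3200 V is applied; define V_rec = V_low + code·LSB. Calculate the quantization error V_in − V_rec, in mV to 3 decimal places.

Step size: 10 V ÷ 2^11 = 4.883 mV.
Scaled input = 139.2640 LSBs, so code = 139.
V_rec = (−5) + 139·0.00488281 = -4.3212891 V.
Error = -4.3200 − (−4.3212891) = 0.00128906 V = 1.289 mV.

1.289 mV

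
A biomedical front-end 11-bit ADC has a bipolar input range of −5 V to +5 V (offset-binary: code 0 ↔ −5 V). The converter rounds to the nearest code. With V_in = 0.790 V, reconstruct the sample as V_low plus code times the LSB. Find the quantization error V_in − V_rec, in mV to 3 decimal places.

-1.016 mV

One LSB is 10 V / 2048 = 4.883 mV.
Scaled input = 1185.7920 LSBs, so code = 1186.
V_rec = (−5) + 1186·0.00488281 = 0.79101562 V.
V_in − V_rec = -0.00101563 V = -1.016 mV.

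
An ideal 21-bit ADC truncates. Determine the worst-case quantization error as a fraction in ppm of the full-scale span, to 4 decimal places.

0.4768 ppm

Truncating → worst-case error = 1 LSB = V_FS/2^21, so 1e+06/2097152 = 0.476837 ppm of full scale.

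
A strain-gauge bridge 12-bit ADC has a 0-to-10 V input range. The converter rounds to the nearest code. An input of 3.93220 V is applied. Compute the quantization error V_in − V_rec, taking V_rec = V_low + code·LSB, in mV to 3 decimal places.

-0.905 mV

Step size: 10 V ÷ 2^12 = 2.441 mV.
Scaled input = 1610.6291 LSBs, so code = 1611.
Reconstructed: 3.9331055 V.
Error = 3.93220 − 3.9331055 = -0.000905469 V = -0.905 mV.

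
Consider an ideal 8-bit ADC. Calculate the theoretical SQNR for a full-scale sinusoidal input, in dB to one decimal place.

SNR ≈ 6.02·N + 1.76 dB = 6.02·8 + 1.76 = 49.92 dB.

49.9 dB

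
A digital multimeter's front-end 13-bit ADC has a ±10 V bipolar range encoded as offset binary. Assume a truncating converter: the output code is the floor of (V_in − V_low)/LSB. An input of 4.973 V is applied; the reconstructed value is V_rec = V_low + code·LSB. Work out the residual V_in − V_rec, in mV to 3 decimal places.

One LSB is 20 V / 8192 = 2.441 mV.
(V_in − V_low)/LSB = (4.973 − (−10))/0.00244141 = 6132.9408 → code 6132 (floor).
Reconstructed: 4.9707031 V.
V_in − V_rec = 0.00229687 V = 2.297 mV.

2.297 mV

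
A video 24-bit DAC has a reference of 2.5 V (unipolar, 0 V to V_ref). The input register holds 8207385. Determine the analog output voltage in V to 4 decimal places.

1.2230 V

LSB = 2.5 V / 2^24 = 0.15 µV.
V_out = 0 + 8207385 × 1.49012e-07 V = 1.223 V.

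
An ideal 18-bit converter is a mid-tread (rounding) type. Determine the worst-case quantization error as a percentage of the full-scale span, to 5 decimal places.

Rounding → worst-case error = ½ LSB = V_FS/2^19, so 100/524288 = 0.000190735 % of full scale.

0.00019 %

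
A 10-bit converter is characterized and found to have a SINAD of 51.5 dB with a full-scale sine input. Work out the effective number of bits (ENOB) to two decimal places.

ENOB = (SINAD − 1.76) / 6.02 = (51.5 − 1.76)/6.02 = 8.262.

8.26 bits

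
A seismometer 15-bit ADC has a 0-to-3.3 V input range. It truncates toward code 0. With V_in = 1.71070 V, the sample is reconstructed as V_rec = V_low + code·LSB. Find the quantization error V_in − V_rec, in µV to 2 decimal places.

LSB = 3.3/2^15 = 100.71 µV.
Scaled input = 16986.7326 LSBs, so code = 16986.
Code 16986 maps back to 0 + 16986×0.000100708 V = 1.7106262 V.
Error = 1.71070 − 1.7106262 = 7.37793e-05 V = 73.78 µV.

73.78 µV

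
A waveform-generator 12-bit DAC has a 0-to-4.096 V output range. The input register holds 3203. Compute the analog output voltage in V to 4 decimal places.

LSB = 4.096 V / 2^12 = 1.000 mV.
V_out = 0 + 3203 × 0.001 V = 3.203 V.

3.2030 V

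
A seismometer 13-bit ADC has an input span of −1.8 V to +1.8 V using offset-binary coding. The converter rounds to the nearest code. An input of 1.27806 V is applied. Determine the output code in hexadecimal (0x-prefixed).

LSB = 3.6 V / 8192 = 439.45 µV.
Input sits at 7004.297 steps above V_low.
So the output code is 7004.
In hexadecimal (0x-prefixed): 0x1B5C.

code 0x1B5C (decimal 7004)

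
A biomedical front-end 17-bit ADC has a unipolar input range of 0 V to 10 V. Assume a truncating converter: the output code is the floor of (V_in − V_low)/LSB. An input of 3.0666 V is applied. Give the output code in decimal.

LSB = 10 V / 131072 = 76.29 µV.
(V_in − V_low)/LSB = (3.0666 − 0) / 7.62939e-05 = 40194.540.
Floor → code 40194.

code 40194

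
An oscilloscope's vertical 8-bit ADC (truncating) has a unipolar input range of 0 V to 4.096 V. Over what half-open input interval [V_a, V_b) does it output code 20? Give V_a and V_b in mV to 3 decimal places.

LSB = 4.096/2^8 = 16.000 mV.
V_a = V_low + 20·LSB = 0.32 V; V_b = V_low + 21·LSB = 0.336 V.

[320.000 mV, 336.000 mV)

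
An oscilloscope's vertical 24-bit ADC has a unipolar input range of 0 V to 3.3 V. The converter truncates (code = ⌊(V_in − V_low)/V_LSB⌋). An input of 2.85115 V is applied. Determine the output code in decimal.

code 14495260

Full-scale span = 3.3 V; LSB = 3.3/2^24 = 0.20 µV.
Input sits at 14495260.424 steps above V_low.
So the output code is 14495260.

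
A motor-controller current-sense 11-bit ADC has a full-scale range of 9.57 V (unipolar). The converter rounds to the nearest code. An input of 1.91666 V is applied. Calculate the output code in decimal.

LSB = 9.57 V / 2048 = 4.673 mV.
(V_in − V_low)/LSB = (1.91666 − 0) / 0.00467285 = 410.169.
round(410.169) = 410.

code 410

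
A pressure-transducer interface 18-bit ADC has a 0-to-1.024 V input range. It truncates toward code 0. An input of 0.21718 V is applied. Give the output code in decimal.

code 55598

LSB = 1.024 V / 262144 = 3.91 µV.
Input sits at 55598.080 steps above V_low.
Floor → code 55598.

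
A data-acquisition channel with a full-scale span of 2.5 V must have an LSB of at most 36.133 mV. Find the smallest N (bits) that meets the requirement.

Number of steps required ≥ 2.5 V / 36.133 mV = 69.19.
Need 2^N ≥ 69.19; 2^6 = 64, 2^7 = 128.
Minimum N = 7.

7 bits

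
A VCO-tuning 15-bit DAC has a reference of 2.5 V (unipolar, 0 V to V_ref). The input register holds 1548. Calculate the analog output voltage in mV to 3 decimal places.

118.103 mV

LSB = 2.5 V / 2^15 = 76.29 µV.
V_out = 0 + 1548 × 7.62939e-05 V = 0.118103 V.
= 118.103 mV.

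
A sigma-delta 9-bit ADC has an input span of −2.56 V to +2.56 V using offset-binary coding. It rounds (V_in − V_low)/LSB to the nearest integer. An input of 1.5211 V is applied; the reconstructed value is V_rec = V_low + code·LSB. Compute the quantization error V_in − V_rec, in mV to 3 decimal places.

LSB = 5.12/2^9 = 10.000 mV.
Scaled input = 408.1100 LSBs, so code = 408.
Reconstructed: 1.52 V.
Error = 1.5211 − 1.52 = 0.0011 V = 1.100 mV.

1.100 mV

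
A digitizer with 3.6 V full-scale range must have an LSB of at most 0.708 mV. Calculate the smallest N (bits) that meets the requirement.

13 bits

Number of steps required ≥ 3.6 V / 0.708 mV = 5084.75.
Need 2^N ≥ 5084.75; 2^12 = 4096, 2^13 = 8192.
Minimum N = 13.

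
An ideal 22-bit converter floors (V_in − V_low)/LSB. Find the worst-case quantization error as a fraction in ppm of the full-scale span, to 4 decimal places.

Truncating → worst-case error = 1 LSB = V_FS/2^22, so 1e+06/4194304 = 0.238419 ppm of full scale.

0.2384 ppm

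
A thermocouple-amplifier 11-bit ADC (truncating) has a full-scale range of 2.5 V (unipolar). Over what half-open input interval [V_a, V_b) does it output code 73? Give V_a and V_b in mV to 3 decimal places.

LSB = 2.5/2^11 = 1.221 mV.
V_a = V_low + 73·LSB = 0.0891113 V; V_b = V_low + 74·LSB = 0.090332 V.

[89.111 mV, 90.332 mV)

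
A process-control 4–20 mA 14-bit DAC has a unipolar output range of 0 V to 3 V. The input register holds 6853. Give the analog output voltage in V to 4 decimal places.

1.2548 V

LSB = 3 V / 2^14 = 183.11 µV.
V_out = 0 + 6853 × 0.000183105 V = 1.25482 V.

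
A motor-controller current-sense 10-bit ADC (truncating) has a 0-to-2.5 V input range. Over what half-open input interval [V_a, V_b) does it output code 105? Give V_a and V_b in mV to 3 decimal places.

LSB = 2.5/2^10 = 2.441 mV.
V_a = V_low + 105·LSB = 0.256348 V; V_b = V_low + 106·LSB = 0.258789 V.

[256.348 mV, 258.789 mV)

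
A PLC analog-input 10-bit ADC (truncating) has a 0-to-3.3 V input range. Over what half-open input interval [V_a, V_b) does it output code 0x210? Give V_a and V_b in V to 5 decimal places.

[1.70156 V, 1.70479 V)

LSB = 3.3/2^10 = 3.223 mV.
Code 0x210 = 528 decimal.
V_a = V_low + 528·LSB = 1.70156 V; V_b = V_low + 529·LSB = 1.70479 V.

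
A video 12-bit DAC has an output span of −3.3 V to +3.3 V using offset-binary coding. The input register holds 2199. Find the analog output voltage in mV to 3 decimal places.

LSB = 6.6 V / 2^12 = 1.611 mV.
V_out = (−3.3) + 2199 × 0.00161133 V = 0.243311 V.
= 243.311 mV.

243.311 mV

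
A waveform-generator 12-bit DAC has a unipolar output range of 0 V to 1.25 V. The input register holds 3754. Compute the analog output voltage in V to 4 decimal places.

LSB = 1.25 V / 2^12 = 305.18 µV.
V_out = 0 + 3754 × 0.000305176 V = 1.14563 V.

1.1456 V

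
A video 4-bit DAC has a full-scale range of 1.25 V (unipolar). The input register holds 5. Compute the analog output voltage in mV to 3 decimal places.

390.625 mV

LSB = 1.25 V / 2^4 = 78.125 mV.
V_out = 0 + 5 × 0.078125 V = 0.390625 V.
= 390.625 mV.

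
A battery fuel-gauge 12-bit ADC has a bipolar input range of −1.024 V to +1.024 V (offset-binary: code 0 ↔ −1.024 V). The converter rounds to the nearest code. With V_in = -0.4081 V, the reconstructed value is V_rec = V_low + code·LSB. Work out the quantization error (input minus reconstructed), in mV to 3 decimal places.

-0.100 mV

Step size: 2.048 V ÷ 2^12 = 0.500 mV.
(-0.4081 − (−1.024))/0.0005 = 1231.8000; round gives code 1232.
Code 1232 maps back to (−1.024) + 1232×0.0005 V = -0.408 V.
V_in − V_rec = -0.0001 V = -0.100 mV.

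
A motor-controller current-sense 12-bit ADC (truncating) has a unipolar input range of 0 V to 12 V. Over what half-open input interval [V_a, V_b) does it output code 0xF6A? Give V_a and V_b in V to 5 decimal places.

[11.56055 V, 11.56348 V)

LSB = 12/2^12 = 2.930 mV.
Code 0xF6A = 3946 decimal.
V_a = V_low + 3946·LSB = 11.5605 V; V_b = V_low + 3947·LSB = 11.5635 V.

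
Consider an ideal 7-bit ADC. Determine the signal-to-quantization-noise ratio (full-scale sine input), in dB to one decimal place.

SNR ≈ 6.02·N + 1.76 dB = 6.02·7 + 1.76 = 43.90 dB.

43.9 dB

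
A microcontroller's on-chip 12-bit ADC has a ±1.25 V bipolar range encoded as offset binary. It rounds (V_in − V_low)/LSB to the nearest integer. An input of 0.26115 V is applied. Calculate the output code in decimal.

code 2476

Full-scale span = 2.5 V; LSB = 2.5/2^12 = 0.610 mV.
(V_in − V_low)/LSB = (0.26115 − (−1.25)) / 0.000610352 = 2475.868.
Round → code 2476.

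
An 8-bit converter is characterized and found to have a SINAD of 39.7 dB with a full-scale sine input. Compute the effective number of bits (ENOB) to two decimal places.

6.30 bits

ENOB = (SINAD − 1.76) / 6.02 = (39.7 − 1.76)/6.02 = 6.302.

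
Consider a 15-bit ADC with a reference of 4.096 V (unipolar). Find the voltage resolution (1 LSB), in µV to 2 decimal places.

125.00 µV

Full-scale span = 4.096 V.
LSB = 4.096 / 2^15 = 4.096 / 32768 = 0.000125 V = 125.00 µV.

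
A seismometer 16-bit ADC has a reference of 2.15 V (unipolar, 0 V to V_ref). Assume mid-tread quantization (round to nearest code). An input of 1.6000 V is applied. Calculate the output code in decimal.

With 65536 levels over 2.15 V, one step is 32.81 µV.
Input sits at 48770.977 steps above V_low.
round(48770.977) = 48771.

code 48771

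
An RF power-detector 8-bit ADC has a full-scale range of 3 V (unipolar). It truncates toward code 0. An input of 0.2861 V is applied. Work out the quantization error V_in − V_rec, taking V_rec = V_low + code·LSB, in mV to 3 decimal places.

4.850 mV

LSB = 3/2^8 = 11.719 mV.
(0.2861 − 0)/0.0117188 = 24.4139; ⌊·⌋ gives code 24.
Code 24 maps back to 0 + 24×0.0117188 V = 0.28125 V.
V_in − V_rec = 0.00485 V = 4.850 mV.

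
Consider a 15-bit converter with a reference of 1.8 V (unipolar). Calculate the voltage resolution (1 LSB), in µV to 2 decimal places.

Full-scale span = 1.8 V.
LSB = 1.8 / 2^15 = 1.8 / 32768 = 5.49316e-05 V = 54.93 µV.

54.93 µV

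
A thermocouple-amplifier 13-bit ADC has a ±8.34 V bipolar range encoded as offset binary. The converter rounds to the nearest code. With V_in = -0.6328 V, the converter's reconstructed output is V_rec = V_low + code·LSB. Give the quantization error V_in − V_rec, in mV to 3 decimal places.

Step size: 16.68 V ÷ 2^13 = 2.036 mV.
(V_in − V_low)/LSB = (-0.6328 − (−8.34))/0.00203613 = 3785.2148 → code 3785 (round).
V_rec = (−8.34) + 3785·0.00203613 = -0.6332373 V.
Difference: 0.000437305 V → 0.437 mV.

0.437 mV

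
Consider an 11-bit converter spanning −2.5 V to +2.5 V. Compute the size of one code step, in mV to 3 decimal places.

2.441 mV

Full-scale span = 5 V.
LSB = 5 / 2^11 = 5 / 2048 = 0.00244141 V = 2.441 mV.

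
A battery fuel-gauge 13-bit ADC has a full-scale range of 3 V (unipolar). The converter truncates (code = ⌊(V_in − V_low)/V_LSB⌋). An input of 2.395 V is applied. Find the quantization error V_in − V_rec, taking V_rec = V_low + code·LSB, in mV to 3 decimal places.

Step size: 3 V ÷ 2^13 = 366.21 µV.
(2.395 − 0)/0.000366211 = 6539.9467; ⌊·⌋ gives code 6539.
V_rec = 0 + 6539·0.000366211 = 2.3946533 V.
Error = 2.395 − 2.3946533 = 0.00034668 V = 0.347 mV.

0.347 mV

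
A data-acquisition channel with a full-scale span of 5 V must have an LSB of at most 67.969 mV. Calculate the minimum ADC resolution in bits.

7 bits

Number of steps required ≥ 5 V / 67.969 mV = 73.56.
Need 2^N ≥ 73.56; 2^6 = 64, 2^7 = 128.
Minimum N = 7.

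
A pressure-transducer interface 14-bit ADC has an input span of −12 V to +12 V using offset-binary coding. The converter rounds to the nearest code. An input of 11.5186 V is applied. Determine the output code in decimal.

LSB = 24 V / 16384 = 1.465 mV.
(11.5186 − (−12)) / 0.00146484 = 16055.364 LSBs.
round(16055.364) = 16055.

code 16055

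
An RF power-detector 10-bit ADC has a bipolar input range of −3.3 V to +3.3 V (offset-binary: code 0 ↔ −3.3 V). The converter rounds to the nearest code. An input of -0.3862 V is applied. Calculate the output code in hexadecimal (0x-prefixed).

LSB = 6.6 V / 1024 = 6.445 mV.
Input sits at 452.080 steps above V_low.
So the output code is 452.
In hexadecimal (0x-prefixed): 0x1C4.

code 0x1C4 (decimal 452)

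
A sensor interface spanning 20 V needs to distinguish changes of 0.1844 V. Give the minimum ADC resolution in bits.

7 bits

Number of steps required ≥ 20 V / 0.1844 V = 108.46.
Need 2^N ≥ 108.46; 2^6 = 64, 2^7 = 128.
Minimum N = 7.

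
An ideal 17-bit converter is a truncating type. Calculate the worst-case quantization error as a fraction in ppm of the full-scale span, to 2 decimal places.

Truncating → worst-case error = 1 LSB = V_FS/2^17, so 1e+06/131072 = 7.62939 ppm of full scale.

7.63 ppm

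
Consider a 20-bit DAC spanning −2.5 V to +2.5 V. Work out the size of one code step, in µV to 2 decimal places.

4.77 µV

Full-scale span = 5 V.
LSB = 5 / 2^20 = 5 / 1048576 = 4.76837e-06 V = 4.77 µV.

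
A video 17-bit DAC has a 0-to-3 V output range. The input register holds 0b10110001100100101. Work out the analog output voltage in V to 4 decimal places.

2.0809 V

LSB = 3 V / 2^17 = 22.89 µV.
Code 0b10110001100100101 = 90917 decimal.
V_out = 0 + 90917 × 2.28882e-05 V = 2.08092 V.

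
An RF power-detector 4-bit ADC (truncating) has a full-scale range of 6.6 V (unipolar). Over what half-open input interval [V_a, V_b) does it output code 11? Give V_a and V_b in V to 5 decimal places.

[4.53750 V, 4.95000 V)

LSB = 6.6/2^4 = 412.500 mV.
V_a = V_low + 11·LSB = 4.5375 V; V_b = V_low + 12·LSB = 4.95 V.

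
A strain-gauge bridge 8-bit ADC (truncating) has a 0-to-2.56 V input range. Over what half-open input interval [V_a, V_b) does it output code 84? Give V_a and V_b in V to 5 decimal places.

[0.84000 V, 0.85000 V)

LSB = 2.56/2^8 = 10.000 mV.
V_a = V_low + 84·LSB = 0.84 V; V_b = V_low + 85·LSB = 0.85 V.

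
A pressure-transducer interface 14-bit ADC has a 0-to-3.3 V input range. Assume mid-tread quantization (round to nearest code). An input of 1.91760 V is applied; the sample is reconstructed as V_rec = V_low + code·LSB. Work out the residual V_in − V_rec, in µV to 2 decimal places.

-81.88 µV

Step size: 3.3 V ÷ 2^14 = 201.42 µV.
Scaled input = 9520.5935 LSBs, so code = 9521.
Code 9521 maps back to 0 + 9521×0.000201416 V = 1.9176819 V.
Difference: -8.18848e-05 V → -81.88 µV.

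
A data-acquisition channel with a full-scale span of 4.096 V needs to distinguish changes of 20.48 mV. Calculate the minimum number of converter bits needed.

Number of steps required ≥ 4.096 V / 20.48 mV = 200.00.
Need 2^N ≥ 200.00; 2^7 = 128, 2^8 = 256.
Minimum N = 8.

8 bits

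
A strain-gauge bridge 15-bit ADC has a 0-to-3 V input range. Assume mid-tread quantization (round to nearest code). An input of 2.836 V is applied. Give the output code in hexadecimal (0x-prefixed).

LSB = 3 V / 32768 = 91.55 µV.
(V_in − V_low)/LSB = (2.836 − 0) / 9.15527e-05 = 30976.683.
Round → code 30977.
In hexadecimal (0x-prefixed): 0x7901.

code 0x7901 (decimal 30977)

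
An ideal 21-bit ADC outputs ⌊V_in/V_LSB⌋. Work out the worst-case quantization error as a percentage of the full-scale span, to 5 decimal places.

0.00005 %

Truncating → worst-case error = 1 LSB = V_FS/2^21, so 100/2097152 = 4.76837e-05 % of full scale.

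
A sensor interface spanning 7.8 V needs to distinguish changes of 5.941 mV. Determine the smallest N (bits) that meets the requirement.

11 bits

Number of steps required ≥ 7.8 V / 5.941 mV = 1312.91.
Need 2^N ≥ 1312.91; 2^10 = 1024, 2^11 = 2048.
Minimum N = 11.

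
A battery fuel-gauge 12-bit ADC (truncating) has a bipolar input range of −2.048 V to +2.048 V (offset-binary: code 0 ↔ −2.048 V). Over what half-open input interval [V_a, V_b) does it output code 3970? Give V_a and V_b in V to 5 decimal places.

LSB = 4.096/2^12 = 1.000 mV.
V_a = V_low + 3970·LSB = 1.922 V; V_b = V_low + 3971·LSB = 1.923 V.

[1.92200 V, 1.92300 V)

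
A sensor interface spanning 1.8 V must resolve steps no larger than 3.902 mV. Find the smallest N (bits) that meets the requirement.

9 bits

Number of steps required ≥ 1.8 V / 3.902 mV = 461.30.
Need 2^N ≥ 461.30; 2^8 = 256, 2^9 = 512.
Minimum N = 9.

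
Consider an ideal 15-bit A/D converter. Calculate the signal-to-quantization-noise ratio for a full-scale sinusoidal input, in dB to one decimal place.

92.1 dB

SNR ≈ 6.02·N + 1.76 dB = 6.02·15 + 1.76 = 92.06 dB.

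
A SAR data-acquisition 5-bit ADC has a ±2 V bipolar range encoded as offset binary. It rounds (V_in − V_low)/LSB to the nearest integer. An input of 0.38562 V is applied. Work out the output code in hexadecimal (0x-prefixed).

code 0x13 (decimal 19)

Full-scale span = 4 V; LSB = 4/2^5 = 125.000 mV.
(0.38562 − (−2)) / 0.125 = 19.085 LSBs.
round(19.085) = 19.
In hexadecimal (0x-prefixed): 0x13.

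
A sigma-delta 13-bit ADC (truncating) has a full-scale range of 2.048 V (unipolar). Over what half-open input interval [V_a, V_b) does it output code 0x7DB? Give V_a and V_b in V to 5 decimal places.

LSB = 2.048/2^13 = 250.00 µV.
Code 0x7DB = 2011 decimal.
V_a = V_low + 2011·LSB = 0.50275 V; V_b = V_low + 2012·LSB = 0.503 V.

[0.50275 V, 0.50300 V)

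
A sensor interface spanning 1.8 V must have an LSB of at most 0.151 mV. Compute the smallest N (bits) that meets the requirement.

Number of steps required ≥ 1.8 V / 0.151 mV = 11920.53.
Need 2^N ≥ 11920.53; 2^13 = 8192, 2^14 = 16384.
Minimum N = 14.

14 bits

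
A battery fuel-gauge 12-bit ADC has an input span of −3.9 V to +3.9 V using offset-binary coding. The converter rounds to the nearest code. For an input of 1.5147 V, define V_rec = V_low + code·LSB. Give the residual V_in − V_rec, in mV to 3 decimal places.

0.784 mV

LSB = 7.8/2^12 = 1.904 mV.
(V_in − V_low)/LSB = (1.5147 − (−3.9))/0.0019043 = 2843.4117 → code 2843 (round).
V_rec = (−3.9) + 2843·0.0019043 = 1.513916 V.
Difference: 0.000783984 V → 0.784 mV.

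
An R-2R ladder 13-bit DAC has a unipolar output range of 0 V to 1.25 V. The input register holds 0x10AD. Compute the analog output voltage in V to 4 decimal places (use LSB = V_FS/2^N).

LSB = 1.25 V / 2^13 = 152.59 µV.
Code 0x10AD = 4269 decimal.
V_out = 0 + 4269 × 0.000152588 V = 0.651398 V.

0.6514 V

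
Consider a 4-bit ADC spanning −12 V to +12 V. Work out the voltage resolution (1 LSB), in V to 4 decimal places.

1.5000 V

Full-scale span = 24 V.
LSB = 24 / 2^4 = 24 / 16 = 1.5 V = 1.5000 V.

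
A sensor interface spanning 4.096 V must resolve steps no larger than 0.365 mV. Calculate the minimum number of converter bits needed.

14 bits

Number of steps required ≥ 4.096 V / 0.365 mV = 11221.92.
Need 2^N ≥ 11221.92; 2^13 = 8192, 2^14 = 16384.
Minimum N = 14.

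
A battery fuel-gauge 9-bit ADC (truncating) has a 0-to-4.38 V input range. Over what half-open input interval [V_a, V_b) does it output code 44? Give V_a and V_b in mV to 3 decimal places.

[376.406 mV, 384.961 mV)

LSB = 4.38/2^9 = 8.555 mV.
V_a = V_low + 44·LSB = 0.376406 V; V_b = V_low + 45·LSB = 0.384961 V.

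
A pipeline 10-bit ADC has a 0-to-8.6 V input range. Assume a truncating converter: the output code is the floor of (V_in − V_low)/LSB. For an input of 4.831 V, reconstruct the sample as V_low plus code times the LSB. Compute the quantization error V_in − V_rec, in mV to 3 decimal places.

1.898 mV

One LSB is 8.6 V / 1024 = 8.398 mV.
(V_in − V_low)/LSB = (4.831 − 0)/0.00839844 = 575.2260 → code 575 (floor).
V_rec = 0 + 575·0.00839844 = 4.8291016 V.
V_in − V_rec = 0.00189844 V = 1.898 mV.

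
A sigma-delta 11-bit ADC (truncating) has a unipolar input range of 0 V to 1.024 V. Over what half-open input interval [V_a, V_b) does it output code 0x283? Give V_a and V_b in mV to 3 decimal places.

[321.500 mV, 322.000 mV)

LSB = 1.024/2^11 = 0.500 mV.
Code 0x283 = 643 decimal.
V_a = V_low + 643·LSB = 0.3215 V; V_b = V_low + 644·LSB = 0.322 V.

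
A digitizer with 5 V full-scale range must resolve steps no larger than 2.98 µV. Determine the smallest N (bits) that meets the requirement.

21 bits

Number of steps required ≥ 5 V / 2.98 µV = 1677852.35.
Need 2^N ≥ 1677852.35; 2^20 = 1048576, 2^21 = 2097152.
Minimum N = 21.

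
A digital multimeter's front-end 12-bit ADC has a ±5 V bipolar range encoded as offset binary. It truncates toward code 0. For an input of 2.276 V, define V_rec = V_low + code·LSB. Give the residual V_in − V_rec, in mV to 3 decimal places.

0.609 mV

One LSB is 10 V / 4096 = 2.441 mV.
(2.276 − (−5))/0.00244141 = 2980.2496; ⌊·⌋ gives code 2980.
V_rec = (−5) + 2980·0.00244141 = 2.2753906 V.
V_in − V_rec = 0.000609375 V = 0.609 mV.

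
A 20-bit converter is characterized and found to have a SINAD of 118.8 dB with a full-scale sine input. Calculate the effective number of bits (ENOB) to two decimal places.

ENOB = (SINAD − 1.76) / 6.02 = (118.8 − 1.76)/6.02 = 19.442.

19.44 bits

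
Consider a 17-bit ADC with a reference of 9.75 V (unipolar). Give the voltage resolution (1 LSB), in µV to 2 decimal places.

74.39 µV

Full-scale span = 9.75 V.
LSB = 9.75 / 2^17 = 9.75 / 131072 = 7.43866e-05 V = 74.39 µV.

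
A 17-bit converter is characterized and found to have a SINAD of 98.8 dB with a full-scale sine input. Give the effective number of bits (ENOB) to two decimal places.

16.12 bits

ENOB = (SINAD − 1.76) / 6.02 = (98.8 − 1.76)/6.02 = 16.120.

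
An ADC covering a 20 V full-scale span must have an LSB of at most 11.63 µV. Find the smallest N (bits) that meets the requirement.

21 bits

Number of steps required ≥ 20 V / 11.63 µV = 1719690.46.
Need 2^N ≥ 1719690.46; 2^20 = 1048576, 2^21 = 2097152.
Minimum N = 21.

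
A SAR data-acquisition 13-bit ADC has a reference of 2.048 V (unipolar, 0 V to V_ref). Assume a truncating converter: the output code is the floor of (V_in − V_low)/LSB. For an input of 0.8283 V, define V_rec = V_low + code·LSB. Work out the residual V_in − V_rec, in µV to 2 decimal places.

One LSB is 2.048 V / 8192 = 250.00 µV.
Scaled input = 3313.2000 LSBs, so code = 3313.
Reconstructed: 0.82825 V.
Difference: 5e-05 V → 50.00 µV.

50.00 µV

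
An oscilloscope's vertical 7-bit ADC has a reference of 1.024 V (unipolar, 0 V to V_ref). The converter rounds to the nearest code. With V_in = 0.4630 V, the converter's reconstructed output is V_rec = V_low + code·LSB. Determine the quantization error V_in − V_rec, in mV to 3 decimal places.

-1.000 mV

One LSB is 1.024 V / 128 = 8.000 mV.
(V_in − V_low)/LSB = (0.4630 − 0)/0.008 = 57.8750 → code 58 (round).
Code 58 maps back to 0 + 58×0.008 V = 0.464 V.
Difference: -0.001 V → -1.000 mV.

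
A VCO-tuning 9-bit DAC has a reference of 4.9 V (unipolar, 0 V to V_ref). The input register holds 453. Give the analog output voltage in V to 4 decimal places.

4.3354 V

LSB = 4.9 V / 2^9 = 9.570 mV.
V_out = 0 + 453 × 0.00957031 V = 4.33535 V.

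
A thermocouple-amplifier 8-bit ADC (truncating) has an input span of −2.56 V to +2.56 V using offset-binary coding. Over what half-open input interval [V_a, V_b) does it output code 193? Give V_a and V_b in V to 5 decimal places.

[1.30000 V, 1.32000 V)

LSB = 5.12/2^8 = 20.000 mV.
V_a = V_low + 193·LSB = 1.3 V; V_b = V_low + 194·LSB = 1.32 V.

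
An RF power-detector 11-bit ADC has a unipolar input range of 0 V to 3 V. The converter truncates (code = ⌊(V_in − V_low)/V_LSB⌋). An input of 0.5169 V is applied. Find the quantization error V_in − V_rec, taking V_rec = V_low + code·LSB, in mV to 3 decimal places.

Step size: 3 V ÷ 2^11 = 1.465 mV.
(0.5169 − 0)/0.00146484 = 352.8704; ⌊·⌋ gives code 352.
Code 352 maps back to 0 + 352×0.00146484 V = 0.515625 V.
V_in − V_rec = 0.001275 V = 1.275 mV.

1.275 mV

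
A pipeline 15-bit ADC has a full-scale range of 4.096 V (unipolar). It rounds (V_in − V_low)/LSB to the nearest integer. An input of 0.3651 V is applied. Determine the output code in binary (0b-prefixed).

Full-scale span = 4.096 V; LSB = 4.096/2^15 = 125.00 µV.
(0.3651 − 0) / 0.000125 = 2920.800 LSBs.
round(2920.800) = 2921.
In binary (0b-prefixed): 0b101101101001.

code 0b101101101001 (decimal 2921)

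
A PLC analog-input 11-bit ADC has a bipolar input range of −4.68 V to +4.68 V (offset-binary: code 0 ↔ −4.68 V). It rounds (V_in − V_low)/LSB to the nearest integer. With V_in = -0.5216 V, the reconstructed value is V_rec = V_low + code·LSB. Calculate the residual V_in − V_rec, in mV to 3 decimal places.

-0.584 mV

LSB = 9.36/2^11 = 4.570 mV.
Scaled input = 909.8721 LSBs, so code = 910.
V_rec = (−4.68) + 910·0.00457031 = -0.52101562 V.
Difference: -0.000584375 V → -0.584 mV.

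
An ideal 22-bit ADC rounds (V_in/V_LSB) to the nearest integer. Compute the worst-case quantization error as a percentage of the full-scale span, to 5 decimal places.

Rounding → worst-case error = ½ LSB = V_FS/2^23, so 100/8388608 = 1.19209e-05 % of full scale.

0.00001 %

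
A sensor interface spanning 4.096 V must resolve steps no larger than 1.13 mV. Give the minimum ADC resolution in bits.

12 bits

Number of steps required ≥ 4.096 V / 1.13 mV = 3624.78.
Need 2^N ≥ 3624.78; 2^11 = 2048, 2^12 = 4096.
Minimum N = 12.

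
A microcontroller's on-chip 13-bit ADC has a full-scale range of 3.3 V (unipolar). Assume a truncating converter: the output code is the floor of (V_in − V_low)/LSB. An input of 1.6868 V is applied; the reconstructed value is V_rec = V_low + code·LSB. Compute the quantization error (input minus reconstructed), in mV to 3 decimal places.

One LSB is 3.3 V / 8192 = 402.83 µV.
(1.6868 − 0)/0.000402832 = 4187.3532; ⌊·⌋ gives code 4187.
V_rec = 0 + 4187·0.000402832 = 1.6866577 V.
V_in − V_rec = 0.000142285 V = 0.142 mV.

0.142 mV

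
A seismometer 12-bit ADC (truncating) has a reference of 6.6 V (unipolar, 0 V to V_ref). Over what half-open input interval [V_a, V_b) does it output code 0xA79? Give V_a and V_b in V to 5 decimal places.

LSB = 6.6/2^12 = 1.611 mV.
Code 0xA79 = 2681 decimal.
V_a = V_low + 2681·LSB = 4.31997 V; V_b = V_low + 2682·LSB = 4.32158 V.

[4.31997 V, 4.32158 V)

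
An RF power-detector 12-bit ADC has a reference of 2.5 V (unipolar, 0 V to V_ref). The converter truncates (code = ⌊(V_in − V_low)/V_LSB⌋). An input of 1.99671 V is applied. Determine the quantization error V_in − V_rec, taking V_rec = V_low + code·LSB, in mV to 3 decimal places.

LSB = 2.5/2^12 = 0.610 mV.
(1.99671 − 0)/0.000610352 = 3271.4097; ⌊·⌋ gives code 3271.
Code 3271 maps back to 0 + 3271×0.000610352 V = 1.99646 V.
Difference: 0.000250039 V → 0.250 mV.

0.250 mV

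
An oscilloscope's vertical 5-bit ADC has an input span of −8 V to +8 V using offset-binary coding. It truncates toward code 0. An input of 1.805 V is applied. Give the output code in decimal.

code 19

LSB = 16 V / 32 = 0.5000 V.
(V_in − V_low)/LSB = (1.805 − (−8)) / 0.5 = 19.610.
Floor → code 19.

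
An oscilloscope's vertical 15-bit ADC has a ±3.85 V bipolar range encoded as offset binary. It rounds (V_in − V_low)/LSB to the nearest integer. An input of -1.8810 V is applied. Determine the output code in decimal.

With 32768 levels over 7.7 V, one step is 234.99 µV.
(-1.8810 − (−3.85)) / 0.000234985 = 8379.246 LSBs.
Round → code 8379.

code 8379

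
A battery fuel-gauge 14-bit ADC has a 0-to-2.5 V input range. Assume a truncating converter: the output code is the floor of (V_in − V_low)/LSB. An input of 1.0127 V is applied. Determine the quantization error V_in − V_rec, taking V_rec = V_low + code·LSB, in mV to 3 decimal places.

One LSB is 2.5 V / 16384 = 152.59 µV.
(1.0127 − 0)/0.000152588 = 6636.8307; ⌊·⌋ gives code 6636.
V_rec = 0 + 6636·0.000152588 = 1.0125732 V.
Difference: 0.000126758 V → 0.127 mV.

0.127 mV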